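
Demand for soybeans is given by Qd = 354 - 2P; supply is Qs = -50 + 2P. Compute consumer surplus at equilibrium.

Equilibrium: 354 - 2P = -50 + 2P gives P* = 101, Q* = 152.
Demand choke price (Qd = 0): P = 177.
CS = ½(177 − 101)(152) = 5776.

Consumer surplus = 5776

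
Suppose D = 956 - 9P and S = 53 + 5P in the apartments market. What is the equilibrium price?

Set D = S: 956 - 9P = 53 + 5P.
903 = 14P, so P* = 64.5.
Q* = 956 − 9(64.5) = 375.5.

P* = 64.5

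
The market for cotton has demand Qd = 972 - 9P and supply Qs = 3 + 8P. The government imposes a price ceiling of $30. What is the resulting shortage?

Shortage = 459

Equilibrium price would be P* = 57, so the ceiling at 30 binds.
At P = 30: Qd = 972 − 9(30) = 702, Qs = 3 + 8(30) = 243.
Shortage = 702 − 243 = 459.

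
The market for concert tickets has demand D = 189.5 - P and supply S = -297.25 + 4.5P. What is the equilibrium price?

P* = 88.5

Set D = S: 189.5 - P = -297.25 + 4.5P.
486.75 = 5.5P, so P* = 88.5.
Q* = 189.5 − 1(88.5) = 101.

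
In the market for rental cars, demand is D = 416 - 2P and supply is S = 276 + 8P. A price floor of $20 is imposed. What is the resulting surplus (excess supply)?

Equilibrium price would be P* = 14, so the floor at 20 binds.
At P = 20: D = 376, S = 436.
Surplus = 436 − 376 = 60.

Surplus = 60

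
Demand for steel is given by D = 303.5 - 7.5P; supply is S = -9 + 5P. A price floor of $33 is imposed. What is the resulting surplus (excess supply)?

Equilibrium price would be P* = 25, so the floor at 33 binds.
At P = 33: D = 56, S = 156.
Surplus = 156 − 56 = 100.

Surplus = 100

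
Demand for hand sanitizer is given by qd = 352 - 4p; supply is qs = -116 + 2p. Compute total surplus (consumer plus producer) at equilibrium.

Total surplus = 600

Equilibrium: 352 - 4p = -116 + 2p gives p* = 78, q* = 40.
Demand choke price: p = 88; supply starts at p = 58.
CS = ½(88 − 78)(40) = 200; PS = ½(78 − 58)(40) = 400.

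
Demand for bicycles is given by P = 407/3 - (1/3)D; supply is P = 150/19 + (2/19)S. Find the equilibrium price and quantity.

Set the two price expressions equal: 407/3 - (1/3)Q = 150/19 + (2/19)Q.
7283/57 = (25/57)Q, so Q* = 291.32.
P* = 407/3 − (1/3)(291.32) = 38.56.

P* = 38.56, Q* = 291.32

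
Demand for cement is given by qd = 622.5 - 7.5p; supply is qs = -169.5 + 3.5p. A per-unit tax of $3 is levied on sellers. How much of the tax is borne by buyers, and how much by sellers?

Buyers bear 21/22, sellers bear 45/22

Pre-tax equilibrium: p* = 72, q* = 82.5.
Tax on sellers shifts supply to qs = -169.5 + 3.5(p − 3) = -180 + 3.5p.
622.5 - 7.5p = -180 + 3.5p gives buyer price pb = 1605/22; sellers receive ps = 1605/22 − 3 = 1539/22.
New quantity: q = 622.5 − 7.5(1605/22) = 3315/44.
Buyer burden = 1605/22 − 72 = 21/22; seller burden = 72 − 1539/22 = 45/22.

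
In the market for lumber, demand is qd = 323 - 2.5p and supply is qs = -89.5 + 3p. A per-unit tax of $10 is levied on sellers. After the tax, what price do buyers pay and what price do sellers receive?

Buyers pay 885/11, sellers receive 775/11

Pre-tax equilibrium: p* = 75, q* = 135.5.
Tax on sellers shifts supply to qs = -89.5 + 3(p − 10) = -119.5 + 3p.
323 - 2.5p = -119.5 + 3p gives buyer price pb = 885/11; sellers receive ps = 885/11 − 10 = 775/11.
New quantity: q = 323 − 2.5(885/11) = 2681/22.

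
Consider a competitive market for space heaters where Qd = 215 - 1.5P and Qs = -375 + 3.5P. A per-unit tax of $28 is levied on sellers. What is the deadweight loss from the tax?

Pre-tax equilibrium: P* = 118, Q* = 38.
Tax on sellers shifts supply to Qs = -375 + 3.5(P − 28) = -473 + 3.5P.
215 - 1.5P = -473 + 3.5P gives buyer price Pb = 137.6; sellers receive Ps = 137.6 − 28 = 109.6.
New quantity: Q = 215 − 1.5(137.6) = 8.6.
DWL = ½ × 28 × (38 − 8.6) = 411.6.

Deadweight loss = 411.6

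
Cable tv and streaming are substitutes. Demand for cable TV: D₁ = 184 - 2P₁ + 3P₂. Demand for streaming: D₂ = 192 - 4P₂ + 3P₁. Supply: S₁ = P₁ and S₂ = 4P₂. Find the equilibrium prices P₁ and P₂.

P₁ = 2048/15, P₂ = 75.2

Market 1: 184 - 2P₁ + 3P₂ = P₁ → 3P₁ - 3P₂ = 184.
Market 2: 8P₂ - 3P₁ = 192.
Eliminating P₂: 8×(1) + 3×(2) gives 15P₁ = 2048, so P₁ = 2048/15.
Back-substitute into (2): P₂ = (192 + 3×2048/15) / 8 = 75.2.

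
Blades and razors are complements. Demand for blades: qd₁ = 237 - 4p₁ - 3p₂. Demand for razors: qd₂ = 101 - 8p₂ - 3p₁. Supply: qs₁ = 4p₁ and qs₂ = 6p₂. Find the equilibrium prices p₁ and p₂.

p₁ = 3015/103, p₂ = 97/103

Market 1: 237 - 4p₁ - 3p₂ = 4p₁ → 8p₁ + 3p₂ = 237.
Market 2: 14p₂ + 3p₁ = 101.
Eliminating p₂: 14×(1) − 3×(2) gives 103p₁ = 3015, so p₁ = 3015/103.
Back-substitute into (2): p₂ = (101 − 3×3015/103) / 14 = 97/103.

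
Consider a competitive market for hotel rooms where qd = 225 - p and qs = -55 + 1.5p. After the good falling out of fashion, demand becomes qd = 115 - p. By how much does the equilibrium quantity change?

Original equilibrium: p* = 112, q* = 113.
New equilibrium: 115 - p = -55 + 1.5p, so 170 = 2.5p and p' = 68; q' = 115 − 1(68) = 47.
Change in quantity: 47 − 113 = -66.

Δq = -66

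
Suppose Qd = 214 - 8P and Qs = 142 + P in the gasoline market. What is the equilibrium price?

Set Qd = Qs: 214 - 8P = 142 + P.
72 = 9P, so P* = 8.
Q* = 214 − 8(8) = 150.

P* = 8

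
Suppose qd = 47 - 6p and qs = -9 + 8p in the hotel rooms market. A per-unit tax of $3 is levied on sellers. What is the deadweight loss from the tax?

Pre-tax equilibrium: p* = 4, q* = 23.
Tax on sellers shifts supply to qs = -9 + 8(p − 3) = -33 + 8p.
47 - 6p = -33 + 8p gives buyer price pb = 40/7; sellers receive ps = 40/7 − 3 = 19/7.
New quantity: q = 47 − 6(40/7) = 89/7.
DWL = ½ × 3 × (23 − 89/7) = 108/7.

Deadweight loss = 108/7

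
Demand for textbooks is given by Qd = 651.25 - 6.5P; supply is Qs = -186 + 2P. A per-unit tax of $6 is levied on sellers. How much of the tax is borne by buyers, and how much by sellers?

Pre-tax equilibrium: P* = 98.5, Q* = 11.
Tax on sellers shifts supply to Qs = -186 + 2(P − 6) = -198 + 2P.
651.25 - 6.5P = -198 + 2P gives buyer price Pb = 3397/34; sellers receive Ps = 3397/34 − 6 = 3193/34.
New quantity: Q = 651.25 − 6.5(3397/34) = 31/17.
Buyer burden = 3397/34 − 98.5 = 24/17; seller burden = 98.5 − 3193/34 = 78/17.

Buyers bear 24/17, sellers bear 78/17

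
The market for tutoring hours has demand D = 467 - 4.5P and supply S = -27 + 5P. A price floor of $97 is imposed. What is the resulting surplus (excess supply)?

Surplus = 427.5

Equilibrium price would be P* = 52, so the floor at 97 binds.
At P = 97: D = 30.5, S = 458.
Surplus = 458 − 30.5 = 427.5.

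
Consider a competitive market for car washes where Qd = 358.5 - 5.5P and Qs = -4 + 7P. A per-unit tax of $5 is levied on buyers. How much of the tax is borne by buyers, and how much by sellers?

Buyers bear $2.8, sellers bear $2.2

Pre-tax equilibrium: P* = 29, Q* = 199.
Tax on buyers shifts demand to Qd = 358.5 − 5.5(P + 5) = 331 - 5.5P.
331 - 5.5P = -4 + 7P gives seller price Ps = 26.8; buyers pay Pb = 26.8 + 5 = 31.8.
New quantity: Q = 358.5 − 5.5(31.8) = 183.6.
Buyer burden = 31.8 − 29 = 2.8; seller burden = 29 − 26.8 = 2.2.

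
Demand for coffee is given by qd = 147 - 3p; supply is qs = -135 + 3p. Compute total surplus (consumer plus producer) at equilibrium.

Total surplus = 12

Equilibrium: 147 - 3p = -135 + 3p gives p* = 47, q* = 6.
Demand choke price: p = 49; supply starts at p = 45.
CS = ½(49 − 47)(6) = 6; PS = ½(47 − 45)(6) = 6.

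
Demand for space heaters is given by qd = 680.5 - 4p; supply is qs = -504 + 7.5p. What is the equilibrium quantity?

Set qd = qs: 680.5 - 4p = -504 + 7.5p.
1184.5 = 11.5p, so p* = 103.
q* = 680.5 − 4(103) = 268.5.

q* = 268.5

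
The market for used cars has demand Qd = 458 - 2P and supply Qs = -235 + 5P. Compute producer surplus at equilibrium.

Producer surplus = 6760

Equilibrium: 458 - 2P = -235 + 5P gives P* = 99, Q* = 260.
Supply starts at P = 47 (where Qs = 0).
PS = ½(99 − 47)(260) = 6760.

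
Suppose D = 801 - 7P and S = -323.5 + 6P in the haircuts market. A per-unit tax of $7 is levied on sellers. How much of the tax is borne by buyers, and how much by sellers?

Buyers bear 42/13, sellers bear 49/13

Pre-tax equilibrium: P* = 86.5, Q* = 195.5.
Tax on sellers shifts supply to S = -323.5 + 6(P − 7) = -365.5 + 6P.
801 - 7P = -365.5 + 6P gives buyer price Pb = 2333/26; sellers receive Ps = 2333/26 − 7 = 2151/26.
New quantity: Q = 801 − 7(2333/26) = 4495/26.
Buyer burden = 2333/26 − 86.5 = 42/13; seller burden = 86.5 − 2151/26 = 49/13.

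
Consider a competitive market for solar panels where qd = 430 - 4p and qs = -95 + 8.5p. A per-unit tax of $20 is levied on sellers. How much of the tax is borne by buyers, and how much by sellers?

Pre-tax equilibrium: p* = 42, q* = 262.
Tax on sellers shifts supply to qs = -95 + 8.5(p − 20) = -265 + 8.5p.
430 - 4p = -265 + 8.5p gives buyer price pb = 55.6; sellers receive ps = 55.6 − 20 = 35.6.
New quantity: q = 430 − 4(55.6) = 207.6.
Buyer burden = 55.6 − 42 = 13.6; seller burden = 42 − 35.6 = 6.4.

Buyers bear $13.6, sellers bear $6.4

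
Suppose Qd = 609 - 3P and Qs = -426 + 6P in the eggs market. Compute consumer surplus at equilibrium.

Consumer surplus = 11616

Equilibrium: 609 - 3P = -426 + 6P gives P* = 115, Q* = 264.
Demand choke price (Qd = 0): P = 203.
CS = ½(203 − 115)(264) = 11616.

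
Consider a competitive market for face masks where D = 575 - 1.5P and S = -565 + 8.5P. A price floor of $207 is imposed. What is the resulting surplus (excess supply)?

Equilibrium price would be P* = 114, so the floor at 207 binds.
At P = 207: D = 264.5, S = 1194.5.
Surplus = 1194.5 − 264.5 = 930.

Surplus = 930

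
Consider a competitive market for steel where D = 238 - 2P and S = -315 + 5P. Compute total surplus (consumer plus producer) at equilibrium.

Total surplus = 2240

Equilibrium: 238 - 2P = -315 + 5P gives P* = 79, Q* = 80.
Demand choke price: P = 119; supply starts at P = 63.
CS = ½(119 − 79)(80) = 1600; PS = ½(79 − 63)(80) = 640.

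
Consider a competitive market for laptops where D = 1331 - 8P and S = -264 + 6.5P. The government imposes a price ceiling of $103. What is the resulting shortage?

Shortage = 101.5

Equilibrium price would be P* = 110, so the ceiling at 103 binds.
At P = 103: D = 1331 − 8(103) = 507, S = -264 + 6.5(103) = 405.5.
Shortage = 507 − 405.5 = 101.5.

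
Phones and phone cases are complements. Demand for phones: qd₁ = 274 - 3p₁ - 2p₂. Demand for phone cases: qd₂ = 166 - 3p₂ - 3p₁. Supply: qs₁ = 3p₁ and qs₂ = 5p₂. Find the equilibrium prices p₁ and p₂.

p₁ = 310/7, p₂ = 29/7

Market 1: 274 - 3p₁ - 2p₂ = 3p₁ → 6p₁ + 2p₂ = 274.
Market 2: 8p₂ + 3p₁ = 166.
Eliminating p₂: 8×(1) − 2×(2) gives 42p₁ = 1860, so p₁ = 310/7.
Back-substitute into (2): p₂ = (166 − 3×310/7) / 8 = 29/7.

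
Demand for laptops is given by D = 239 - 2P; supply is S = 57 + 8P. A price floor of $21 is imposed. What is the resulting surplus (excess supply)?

Surplus = 28

Equilibrium price would be P* = 18.2, so the floor at 21 binds.
At P = 21: D = 197, S = 225.
Surplus = 225 − 197 = 28.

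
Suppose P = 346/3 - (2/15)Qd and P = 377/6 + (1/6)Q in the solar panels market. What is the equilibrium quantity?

Q* = 175

Set the two price expressions equal: 346/3 - (2/15)Q = 377/6 + (1/6)Q.
52.5 = 0.3Q, so Q* = 175.
P* = 346/3 − (2/15)(175) = 92.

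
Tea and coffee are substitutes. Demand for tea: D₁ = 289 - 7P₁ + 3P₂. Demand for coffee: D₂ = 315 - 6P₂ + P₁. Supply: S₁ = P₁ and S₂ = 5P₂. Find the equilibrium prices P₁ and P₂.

P₁ = 4124/85, P₂ = 2809/85

Market 1: 289 - 7P₁ + 3P₂ = P₁ → 8P₁ - 3P₂ = 289.
Market 2: 11P₂ - P₁ = 315.
Eliminating P₂: 11×(1) + 3×(2) gives 85P₁ = 4124, so P₁ = 4124/85.
Back-substitute into (2): P₂ = (315 + 1×4124/85) / 11 = 2809/85.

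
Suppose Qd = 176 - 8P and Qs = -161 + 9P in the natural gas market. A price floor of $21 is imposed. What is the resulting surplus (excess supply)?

Equilibrium price would be P* = 337/17, so the floor at 21 binds.
At P = 21: Qd = 8, Qs = 28.
Surplus = 28 − 8 = 20.

Surplus = 20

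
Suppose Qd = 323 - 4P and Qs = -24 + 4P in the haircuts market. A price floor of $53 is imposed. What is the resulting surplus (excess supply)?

Equilibrium price would be P* = 43.375, so the floor at 53 binds.
At P = 53: Qd = 111, Qs = 188.
Surplus = 188 − 111 = 77.

Surplus = 77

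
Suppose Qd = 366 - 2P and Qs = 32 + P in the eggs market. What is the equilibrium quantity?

Set Qd = Qs: 366 - 2P = 32 + P.
334 = 3P, so P* = 334/3.
Q* = 366 − 2(334/3) = 430/3.

Q* = 430/3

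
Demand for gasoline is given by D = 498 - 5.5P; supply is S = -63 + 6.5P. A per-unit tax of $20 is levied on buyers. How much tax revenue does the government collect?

Pre-tax equilibrium: P* = 46.75, Q* = 240.875.
Tax on buyers shifts demand to D = 498 − 5.5(P + 20) = 388 - 5.5P.
388 - 5.5P = -63 + 6.5P gives seller price Ps = 451/12; buyers pay Pb = 451/12 + 20 = 691/12.
New quantity: Q = 498 − 5.5(691/12) = 4351/24.
Revenue = 20 × 4351/24 = 21755/6.

Tax revenue = 21755/6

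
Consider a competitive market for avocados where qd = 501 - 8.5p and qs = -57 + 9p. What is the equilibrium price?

Set qd = qs: 501 - 8.5p = -57 + 9p.
558 = 17.5p, so p* = 1116/35.
q* = 501 − 8.5(1116/35) = 8049/35.

p* = 1116/35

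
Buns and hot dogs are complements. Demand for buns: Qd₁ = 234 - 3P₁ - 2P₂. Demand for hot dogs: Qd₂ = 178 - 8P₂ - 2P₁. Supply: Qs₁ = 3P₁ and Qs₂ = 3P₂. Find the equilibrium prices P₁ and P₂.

Market 1: 234 - 3P₁ - 2P₂ = 3P₁ → 6P₁ + 2P₂ = 234.
Market 2: 11P₂ + 2P₁ = 178.
Eliminating P₂: 11×(1) − 2×(2) gives 62P₁ = 2218, so P₁ = 1109/31.
Back-substitute into (2): P₂ = (178 − 2×1109/31) / 11 = 300/31.

P₁ = 1109/31, P₂ = 300/31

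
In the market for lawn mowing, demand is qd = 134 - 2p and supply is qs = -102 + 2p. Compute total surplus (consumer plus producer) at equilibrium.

Total surplus = 128

Equilibrium: 134 - 2p = -102 + 2p gives p* = 59, q* = 16.
Demand choke price: p = 67; supply starts at p = 51.
CS = ½(67 − 59)(16) = 64; PS = ½(59 − 51)(16) = 64.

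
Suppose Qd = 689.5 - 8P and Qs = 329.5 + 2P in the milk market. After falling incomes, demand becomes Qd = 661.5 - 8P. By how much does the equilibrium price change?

Original equilibrium: P* = 36, Q* = 401.5.
New equilibrium: 661.5 - 8P = 329.5 + 2P, so 332 = 10P and P' = 33.2; Q' = 661.5 − 8(33.2) = 395.9.
Change in price: 33.2 − 36 = -2.8.

ΔP = -2.8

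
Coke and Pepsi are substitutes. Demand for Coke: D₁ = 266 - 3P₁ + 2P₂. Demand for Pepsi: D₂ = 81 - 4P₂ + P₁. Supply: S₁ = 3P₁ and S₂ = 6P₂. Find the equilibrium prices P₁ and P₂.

Market 1: 266 - 3P₁ + 2P₂ = 3P₁ → 6P₁ - 2P₂ = 266.
Market 2: 10P₂ - P₁ = 81.
Eliminating P₂: 10×(1) + 2×(2) gives 58P₁ = 2822, so P₁ = 1411/29.
Back-substitute into (2): P₂ = (81 + 1×1411/29) / 10 = 376/29.

P₁ = 1411/29, P₂ = 376/29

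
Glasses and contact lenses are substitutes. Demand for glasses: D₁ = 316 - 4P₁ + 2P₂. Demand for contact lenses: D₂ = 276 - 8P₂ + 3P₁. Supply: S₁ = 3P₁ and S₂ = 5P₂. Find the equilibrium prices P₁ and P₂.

Market 1: 316 - 4P₁ + 2P₂ = 3P₁ → 7P₁ - 2P₂ = 316.
Market 2: 13P₂ - 3P₁ = 276.
Eliminating P₂: 13×(1) + 2×(2) gives 85P₁ = 4660, so P₁ = 932/17.
Back-substitute into (2): P₂ = (276 + 3×932/17) / 13 = 576/17.

P₁ = 932/17, P₂ = 576/17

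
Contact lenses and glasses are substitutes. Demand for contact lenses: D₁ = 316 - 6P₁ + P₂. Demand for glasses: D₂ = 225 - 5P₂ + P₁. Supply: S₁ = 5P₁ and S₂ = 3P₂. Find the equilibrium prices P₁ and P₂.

P₁ = 2753/87, P₂ = 2791/87

Market 1: 316 - 6P₁ + P₂ = 5P₁ → 11P₁ - P₂ = 316.
Market 2: 8P₂ - P₁ = 225.
Eliminating P₂: 8×(1) + 1×(2) gives 87P₁ = 2753, so P₁ = 2753/87.
Back-substitute into (2): P₂ = (225 + 1×2753/87) / 8 = 2791/87.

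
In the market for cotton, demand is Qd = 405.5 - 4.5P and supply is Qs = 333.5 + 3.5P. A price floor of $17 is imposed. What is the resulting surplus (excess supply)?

Surplus = 64

Equilibrium price would be P* = 9, so the floor at 17 binds.
At P = 17: Qd = 329, Qs = 393.
Surplus = 393 − 329 = 64.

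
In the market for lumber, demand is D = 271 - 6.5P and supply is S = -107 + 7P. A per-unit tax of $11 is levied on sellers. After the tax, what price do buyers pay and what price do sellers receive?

Pre-tax equilibrium: P* = 28, Q* = 89.
Tax on sellers shifts supply to S = -107 + 7(P − 11) = -184 + 7P.
271 - 6.5P = -184 + 7P gives buyer price Pb = 910/27; sellers receive Ps = 910/27 − 11 = 613/27.
New quantity: Q = 271 − 6.5(910/27) = 1402/27.

Buyers pay 910/27, sellers receive 613/27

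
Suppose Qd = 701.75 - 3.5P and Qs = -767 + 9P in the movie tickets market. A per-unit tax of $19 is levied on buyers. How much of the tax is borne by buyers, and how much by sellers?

Pre-tax equilibrium: P* = 117.5, Q* = 290.5.
Tax on buyers shifts demand to Qd = 701.75 − 3.5(P + 19) = 635.25 - 3.5P.
635.25 - 3.5P = -767 + 9P gives seller price Ps = 112.18; buyers pay Pb = 112.18 + 19 = 131.18.
New quantity: Q = 701.75 − 3.5(131.18) = 242.62.
Buyer burden = 131.18 − 117.5 = 13.68; seller burden = 117.5 − 112.18 = 5.32.

Buyers bear $13.68, sellers bear $5.32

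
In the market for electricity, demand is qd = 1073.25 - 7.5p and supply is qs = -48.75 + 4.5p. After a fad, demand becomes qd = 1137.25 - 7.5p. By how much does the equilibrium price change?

Original equilibrium: p* = 93.5, q* = 372.
New equilibrium: 1137.25 - 7.5p = -48.75 + 4.5p, so 1186 = 12p and p' = 593/6; q' = 1137.25 − 7.5(593/6) = 396.
Change in price: 593/6 − 93.5 = 16/3.

Δp = 16/3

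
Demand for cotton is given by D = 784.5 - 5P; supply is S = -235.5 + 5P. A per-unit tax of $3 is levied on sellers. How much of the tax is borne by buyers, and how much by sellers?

Buyers bear $1.5, sellers bear $1.5

Pre-tax equilibrium: P* = 102, Q* = 274.5.
Tax on sellers shifts supply to S = -235.5 + 5(P − 3) = -250.5 + 5P.
784.5 - 5P = -250.5 + 5P gives buyer price Pb = 103.5; sellers receive Ps = 103.5 − 3 = 100.5.
New quantity: Q = 784.5 − 5(103.5) = 267.
Buyer burden = 103.5 − 102 = 1.5; seller burden = 102 − 100.5 = 1.5.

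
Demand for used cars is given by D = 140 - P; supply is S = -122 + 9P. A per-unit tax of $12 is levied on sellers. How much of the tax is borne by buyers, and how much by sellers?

Pre-tax equilibrium: P* = 26.2, Q* = 113.8.
Tax on sellers shifts supply to S = -122 + 9(P − 12) = -230 + 9P.
140 - P = -230 + 9P gives buyer price Pb = 37; sellers receive Ps = 37 − 12 = 25.
New quantity: Q = 140 − 1(37) = 103.
Buyer burden = 37 − 26.2 = 10.8; seller burden = 26.2 − 25 = 1.2.

Buyers bear $10.8, sellers bear $1.2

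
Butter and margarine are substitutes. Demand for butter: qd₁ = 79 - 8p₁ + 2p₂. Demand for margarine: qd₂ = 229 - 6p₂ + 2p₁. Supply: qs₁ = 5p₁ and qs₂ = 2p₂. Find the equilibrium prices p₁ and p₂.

Market 1: 79 - 8p₁ + 2p₂ = 5p₁ → 13p₁ - 2p₂ = 79.
Market 2: 8p₂ - 2p₁ = 229.
Eliminating p₂: 8×(1) + 2×(2) gives 100p₁ = 1090, so p₁ = 10.9.
Back-substitute into (2): p₂ = (229 + 2×10.9) / 8 = 31.35.

p₁ = 10.9, p₂ = 31.35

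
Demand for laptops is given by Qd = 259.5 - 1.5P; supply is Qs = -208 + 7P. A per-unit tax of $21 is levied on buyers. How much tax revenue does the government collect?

Tax revenue = 53928/17

Pre-tax equilibrium: P* = 55, Q* = 177.
Tax on buyers shifts demand to Qd = 259.5 − 1.5(P + 21) = 228 - 1.5P.
228 - 1.5P = -208 + 7P gives seller price Ps = 872/17; buyers pay Pb = 872/17 + 21 = 1229/17.
New quantity: Q = 259.5 − 1.5(1229/17) = 2568/17.
Revenue = 21 × 2568/17 = 53928/17.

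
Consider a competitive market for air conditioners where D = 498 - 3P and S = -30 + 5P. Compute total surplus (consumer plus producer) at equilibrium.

Total surplus = 24000

Equilibrium: 498 - 3P = -30 + 5P gives P* = 66, Q* = 300.
Demand choke price: P = 166; supply starts at P = 6.
CS = ½(166 − 66)(300) = 15000; PS = ½(66 − 6)(300) = 9000.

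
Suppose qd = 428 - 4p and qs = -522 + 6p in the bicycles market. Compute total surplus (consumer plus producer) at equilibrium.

Equilibrium: 428 - 4p = -522 + 6p gives p* = 95, q* = 48.
Demand choke price: p = 107; supply starts at p = 87.
CS = ½(107 − 95)(48) = 288; PS = ½(95 − 87)(48) = 192.

Total surplus = 480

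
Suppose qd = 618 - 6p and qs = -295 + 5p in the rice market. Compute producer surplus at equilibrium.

Equilibrium: 618 - 6p = -295 + 5p gives p* = 83, q* = 120.
Supply starts at p = 59 (where qs = 0).
PS = ½(83 − 59)(120) = 1440.

Producer surplus = 1440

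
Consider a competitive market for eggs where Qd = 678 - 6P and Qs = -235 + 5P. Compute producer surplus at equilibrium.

Equilibrium: 678 - 6P = -235 + 5P gives P* = 83, Q* = 180.
Supply starts at P = 47 (where Qs = 0).
PS = ½(83 − 47)(180) = 3240.

Producer surplus = 3240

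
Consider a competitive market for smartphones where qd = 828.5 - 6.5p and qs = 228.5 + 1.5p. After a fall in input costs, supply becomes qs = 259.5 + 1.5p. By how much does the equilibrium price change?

Original equilibrium: p* = 75, q* = 341.
New equilibrium: 828.5 - 6.5p = 259.5 + 1.5p, so 569 = 8p and p' = 71.125; q' = 828.5 − 6.5(71.125) = 366.1875.
Change in price: 71.125 − 75 = -3.875.

Δp = -3.875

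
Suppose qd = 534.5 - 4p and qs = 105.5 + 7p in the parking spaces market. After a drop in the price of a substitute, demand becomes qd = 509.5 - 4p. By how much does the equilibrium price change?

Original equilibrium: p* = 39, q* = 378.5.
New equilibrium: 509.5 - 4p = 105.5 + 7p, so 404 = 11p and p' = 404/11; q' = 509.5 − 4(404/11) = 7977/22.
Change in price: 404/11 − 39 = -25/11.

Δp = -25/11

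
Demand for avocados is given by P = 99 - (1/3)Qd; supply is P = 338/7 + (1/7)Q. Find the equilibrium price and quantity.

P* = 63.5, Q* = 106.5

Set the two price expressions equal: 99 - (1/3)Q = 338/7 + (1/7)Q.
355/7 = (10/21)Q, so Q* = 106.5.
P* = 99 − (1/3)(106.5) = 63.5.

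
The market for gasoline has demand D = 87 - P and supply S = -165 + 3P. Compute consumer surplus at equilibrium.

Consumer surplus = 288

Equilibrium: 87 - P = -165 + 3P gives P* = 63, Q* = 24.
Demand choke price (D = 0): P = 87.
CS = ½(87 − 63)(24) = 288.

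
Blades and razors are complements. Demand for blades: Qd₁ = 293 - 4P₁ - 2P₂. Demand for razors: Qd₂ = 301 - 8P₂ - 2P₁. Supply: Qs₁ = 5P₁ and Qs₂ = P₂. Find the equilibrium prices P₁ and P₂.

Market 1: 293 - 4P₁ - 2P₂ = 5P₁ → 9P₁ + 2P₂ = 293.
Market 2: 9P₂ + 2P₁ = 301.
Eliminating P₂: 9×(1) − 2×(2) gives 77P₁ = 2035, so P₁ = 185/7.
Back-substitute into (2): P₂ = (301 − 2×185/7) / 9 = 193/7.

P₁ = 185/7, P₂ = 193/7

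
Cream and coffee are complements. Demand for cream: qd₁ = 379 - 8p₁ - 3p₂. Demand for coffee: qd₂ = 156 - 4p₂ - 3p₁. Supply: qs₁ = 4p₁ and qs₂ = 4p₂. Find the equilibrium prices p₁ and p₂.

Market 1: 379 - 8p₁ - 3p₂ = 4p₁ → 12p₁ + 3p₂ = 379.
Market 2: 8p₂ + 3p₁ = 156.
Eliminating p₂: 8×(1) − 3×(2) gives 87p₁ = 2564, so p₁ = 2564/87.
Back-substitute into (2): p₂ = (156 − 3×2564/87) / 8 = 245/29.

p₁ = 2564/87, p₂ = 245/29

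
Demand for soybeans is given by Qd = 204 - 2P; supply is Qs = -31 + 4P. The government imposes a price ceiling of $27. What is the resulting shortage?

Equilibrium price would be P* = 235/6, so the ceiling at 27 binds.
At P = 27: Qd = 204 − 2(27) = 150, Qs = -31 + 4(27) = 77.
Shortage = 150 − 77 = 73.

Shortage = 73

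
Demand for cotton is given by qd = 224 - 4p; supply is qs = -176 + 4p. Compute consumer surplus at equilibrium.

Consumer surplus = 72

Equilibrium: 224 - 4p = -176 + 4p gives p* = 50, q* = 24.
Demand choke price (qd = 0): p = 56.
CS = ½(56 − 50)(24) = 72.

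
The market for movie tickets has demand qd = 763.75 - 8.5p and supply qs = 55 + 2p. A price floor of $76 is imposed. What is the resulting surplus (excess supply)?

Surplus = 89.25

Equilibrium price would be p* = 67.5, so the floor at 76 binds.
At p = 76: qd = 117.75, qs = 207.
Surplus = 207 − 117.75 = 89.25.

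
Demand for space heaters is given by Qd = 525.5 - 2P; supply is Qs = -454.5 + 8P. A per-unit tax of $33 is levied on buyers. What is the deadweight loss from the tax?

Pre-tax equilibrium: P* = 98, Q* = 329.5.
Tax on buyers shifts demand to Qd = 525.5 − 2(P + 33) = 459.5 - 2P.
459.5 - 2P = -454.5 + 8P gives seller price Ps = 91.4; buyers pay Pb = 91.4 + 33 = 124.4.
New quantity: Q = 525.5 − 2(124.4) = 276.7.
DWL = ½ × 33 × (329.5 − 276.7) = 871.2.

Deadweight loss = 871.2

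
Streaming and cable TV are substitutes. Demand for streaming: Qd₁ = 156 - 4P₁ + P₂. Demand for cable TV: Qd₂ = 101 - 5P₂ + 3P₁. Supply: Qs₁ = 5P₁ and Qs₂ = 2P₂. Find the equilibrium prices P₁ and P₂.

Market 1: 156 - 4P₁ + P₂ = 5P₁ → 9P₁ - P₂ = 156.
Market 2: 7P₂ - 3P₁ = 101.
Eliminating P₂: 7×(1) + 1×(2) gives 60P₁ = 1193, so P₁ = 1193/60.
Back-substitute into (2): P₂ = (101 + 3×1193/60) / 7 = 22.95.

P₁ = 1193/60, P₂ = 22.95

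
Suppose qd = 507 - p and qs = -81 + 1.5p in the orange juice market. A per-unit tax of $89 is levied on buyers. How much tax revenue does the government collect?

Tax revenue = 19437.6

Pre-tax equilibrium: p* = 235.2, q* = 271.8.
Tax on buyers shifts demand to qd = 507 − 1(p + 89) = 418 - p.
418 - p = -81 + 1.5p gives seller price ps = 199.6; buyers pay pb = 199.6 + 89 = 288.6.
New quantity: q = 507 − 1(288.6) = 218.4.
Revenue = 89 × 218.4 = 19437.6.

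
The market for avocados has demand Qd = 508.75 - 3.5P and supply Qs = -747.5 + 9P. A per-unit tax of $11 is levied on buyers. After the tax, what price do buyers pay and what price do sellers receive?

Pre-tax equilibrium: P* = 100.5, Q* = 157.
Tax on buyers shifts demand to Qd = 508.75 − 3.5(P + 11) = 470.25 - 3.5P.
470.25 - 3.5P = -747.5 + 9P gives seller price Ps = 97.42; buyers pay Pb = 97.42 + 11 = 108.42.
New quantity: Q = 508.75 − 3.5(108.42) = 129.28.

Buyers pay $108.42, sellers receive $97.42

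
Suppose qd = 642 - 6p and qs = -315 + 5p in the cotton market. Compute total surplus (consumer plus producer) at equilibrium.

Equilibrium: 642 - 6p = -315 + 5p gives p* = 87, q* = 120.
Demand choke price: p = 107; supply starts at p = 63.
CS = ½(107 − 87)(120) = 1200; PS = ½(87 − 63)(120) = 1440.

Total surplus = 2640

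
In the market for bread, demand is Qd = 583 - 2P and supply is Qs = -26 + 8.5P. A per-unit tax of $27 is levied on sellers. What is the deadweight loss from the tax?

Deadweight loss = 4131/7

Pre-tax equilibrium: P* = 58, Q* = 467.
Tax on sellers shifts supply to Qs = -26 + 8.5(P − 27) = -255.5 + 8.5P.
583 - 2P = -255.5 + 8.5P gives buyer price Pb = 559/7; sellers receive Ps = 559/7 − 27 = 370/7.
New quantity: Q = 583 − 2(559/7) = 2963/7.
DWL = ½ × 27 × (467 − 2963/7) = 4131/7.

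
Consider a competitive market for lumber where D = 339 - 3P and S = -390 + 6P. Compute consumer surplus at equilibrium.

Consumer surplus = 1536

Equilibrium: 339 - 3P = -390 + 6P gives P* = 81, Q* = 96.
Demand choke price (D = 0): P = 113.
CS = ½(113 − 81)(96) = 1536.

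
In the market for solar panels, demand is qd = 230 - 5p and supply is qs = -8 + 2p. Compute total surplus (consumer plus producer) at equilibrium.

Equilibrium: 230 - 5p = -8 + 2p gives p* = 34, q* = 60.
Demand choke price: p = 46; supply starts at p = 4.
CS = ½(46 − 34)(60) = 360; PS = ½(34 − 4)(60) = 900.

Total surplus = 1260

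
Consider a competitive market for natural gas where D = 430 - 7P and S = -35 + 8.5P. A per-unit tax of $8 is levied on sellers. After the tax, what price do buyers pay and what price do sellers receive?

Buyers pay 1066/31, sellers receive 818/31

Pre-tax equilibrium: P* = 30, Q* = 220.
Tax on sellers shifts supply to S = -35 + 8.5(P − 8) = -103 + 8.5P.
430 - 7P = -103 + 8.5P gives buyer price Pb = 1066/31; sellers receive Ps = 1066/31 − 8 = 818/31.
New quantity: Q = 430 − 7(1066/31) = 5868/31.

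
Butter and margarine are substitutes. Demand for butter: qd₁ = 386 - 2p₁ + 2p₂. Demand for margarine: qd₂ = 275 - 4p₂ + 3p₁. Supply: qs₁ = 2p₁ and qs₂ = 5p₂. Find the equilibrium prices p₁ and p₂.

p₁ = 2012/15, p₂ = 1129/15

Market 1: 386 - 2p₁ + 2p₂ = 2p₁ → 4p₁ - 2p₂ = 386.
Market 2: 9p₂ - 3p₁ = 275.
Eliminating p₂: 9×(1) + 2×(2) gives 30p₁ = 4024, so p₁ = 2012/15.
Back-substitute into (2): p₂ = (275 + 3×2012/15) / 9 = 1129/15.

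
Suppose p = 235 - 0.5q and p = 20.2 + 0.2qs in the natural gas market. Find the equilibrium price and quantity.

Set the two price expressions equal: 235 - 0.5q = 20.2 + 0.2q.
214.8 = 0.7q, so q* = 2148/7.
p* = 235 − (0.5)(2148/7) = 571/7.

p* = 571/7, q* = 2148/7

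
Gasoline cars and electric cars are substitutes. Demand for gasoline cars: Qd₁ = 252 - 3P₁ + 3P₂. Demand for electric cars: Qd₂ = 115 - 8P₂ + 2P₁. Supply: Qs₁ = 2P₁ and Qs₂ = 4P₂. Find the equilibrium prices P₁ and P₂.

P₁ = 1123/18, P₂ = 1079/54

Market 1: 252 - 3P₁ + 3P₂ = 2P₁ → 5P₁ - 3P₂ = 252.
Market 2: 12P₂ - 2P₁ = 115.
Eliminating P₂: 12×(1) + 3×(2) gives 54P₁ = 3369, so P₁ = 1123/18.
Back-substitute into (2): P₂ = (115 + 2×1123/18) / 12 = 1079/54.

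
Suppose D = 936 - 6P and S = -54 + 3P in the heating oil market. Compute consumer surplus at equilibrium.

Consumer surplus = 6348

Equilibrium: 936 - 6P = -54 + 3P gives P* = 110, Q* = 276.
Demand choke price (D = 0): P = 156.
CS = ½(156 − 110)(276) = 6348.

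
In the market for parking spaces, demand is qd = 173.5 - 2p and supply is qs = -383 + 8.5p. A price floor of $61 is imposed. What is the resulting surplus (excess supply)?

Equilibrium price would be p* = 53, so the floor at 61 binds.
At p = 61: qd = 51.5, qs = 135.5.
Surplus = 135.5 − 51.5 = 84.

Surplus = 84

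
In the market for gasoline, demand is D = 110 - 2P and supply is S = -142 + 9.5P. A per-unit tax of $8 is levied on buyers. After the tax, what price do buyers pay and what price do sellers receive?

Buyers pay 656/23, sellers receive 472/23

Pre-tax equilibrium: P* = 504/23, Q* = 1522/23.
Tax on buyers shifts demand to D = 110 − 2(P + 8) = 94 - 2P.
94 - 2P = -142 + 9.5P gives seller price Ps = 472/23; buyers pay Pb = 472/23 + 8 = 656/23.
New quantity: Q = 110 − 2(656/23) = 1218/23.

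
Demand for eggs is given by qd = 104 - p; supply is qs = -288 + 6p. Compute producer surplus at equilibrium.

Equilibrium: 104 - p = -288 + 6p gives p* = 56, q* = 48.
Supply starts at p = 48 (where qs = 0).
PS = ½(56 − 48)(48) = 192.

Producer surplus = 192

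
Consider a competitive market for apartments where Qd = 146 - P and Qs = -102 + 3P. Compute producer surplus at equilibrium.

Equilibrium: 146 - P = -102 + 3P gives P* = 62, Q* = 84.
Supply starts at P = 34 (where Qs = 0).
PS = ½(62 − 34)(84) = 1176.

Producer surplus = 1176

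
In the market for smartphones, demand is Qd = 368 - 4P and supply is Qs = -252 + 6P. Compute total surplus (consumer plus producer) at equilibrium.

Total surplus = 3000

Equilibrium: 368 - 4P = -252 + 6P gives P* = 62, Q* = 120.
Demand choke price: P = 92; supply starts at P = 42.
CS = ½(92 − 62)(120) = 1800; PS = ½(62 − 42)(120) = 1200.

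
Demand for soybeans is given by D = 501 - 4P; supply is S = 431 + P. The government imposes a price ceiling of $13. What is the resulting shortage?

Equilibrium price would be P* = 14, so the ceiling at 13 binds.
At P = 13: D = 501 − 4(13) = 449, S = 431 + 1(13) = 444.
Shortage = 449 − 444 = 5.

Shortage = 5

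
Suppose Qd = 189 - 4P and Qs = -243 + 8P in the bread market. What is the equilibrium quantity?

Q* = 45

Set Qd = Qs: 189 - 4P = -243 + 8P.
432 = 12P, so P* = 36.
Q* = 189 − 4(36) = 45.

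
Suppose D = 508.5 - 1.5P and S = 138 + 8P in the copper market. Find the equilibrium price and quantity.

Set D = S: 508.5 - 1.5P = 138 + 8P.
370.5 = 9.5P, so P* = 39.
Q* = 508.5 − 1.5(39) = 450.

P* = 39, Q* = 450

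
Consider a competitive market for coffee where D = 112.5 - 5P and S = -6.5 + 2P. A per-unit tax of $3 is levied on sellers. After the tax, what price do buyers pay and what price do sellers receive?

Buyers pay 125/7, sellers receive 104/7

Pre-tax equilibrium: P* = 17, Q* = 27.5.
Tax on sellers shifts supply to S = -6.5 + 2(P − 3) = -12.5 + 2P.
112.5 - 5P = -12.5 + 2P gives buyer price Pb = 125/7; sellers receive Ps = 125/7 − 3 = 104/7.
New quantity: Q = 112.5 − 5(125/7) = 325/14.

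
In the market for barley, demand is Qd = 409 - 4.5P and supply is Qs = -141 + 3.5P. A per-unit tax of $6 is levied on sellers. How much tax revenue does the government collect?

Tax revenue = 526.875

Pre-tax equilibrium: P* = 68.75, Q* = 99.625.
Tax on sellers shifts supply to Qs = -141 + 3.5(P − 6) = -162 + 3.5P.
409 - 4.5P = -162 + 3.5P gives buyer price Pb = 71.375; sellers receive Ps = 71.375 − 6 = 65.375.
New quantity: Q = 409 − 4.5(71.375) = 87.8125.
Revenue = 6 × 87.8125 = 526.875.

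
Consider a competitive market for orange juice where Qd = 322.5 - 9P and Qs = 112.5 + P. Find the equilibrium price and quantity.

P* = 21, Q* = 133.5

Set Qd = Qs: 322.5 - 9P = 112.5 + P.
210 = 10P, so P* = 21.
Q* = 322.5 − 9(21) = 133.5.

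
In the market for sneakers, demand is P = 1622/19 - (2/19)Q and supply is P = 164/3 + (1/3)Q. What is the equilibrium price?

P* = 78

Set the two price expressions equal: 1622/19 - (2/19)Q = 164/3 + (1/3)Q.
1750/57 = (25/57)Q, so Q* = 70.
P* = 1622/19 − (2/19)(70) = 78.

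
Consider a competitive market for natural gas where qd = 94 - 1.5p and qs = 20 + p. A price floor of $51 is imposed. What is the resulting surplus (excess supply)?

Equilibrium price would be p* = 29.6, so the floor at 51 binds.
At p = 51: qd = 17.5, qs = 71.
Surplus = 71 − 17.5 = 53.5.

Surplus = 53.5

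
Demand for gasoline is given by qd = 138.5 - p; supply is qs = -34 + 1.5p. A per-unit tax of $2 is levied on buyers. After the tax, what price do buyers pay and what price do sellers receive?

Buyers pay $70.2, sellers receive $68.2

Pre-tax equilibrium: p* = 69, q* = 69.5.
Tax on buyers shifts demand to qd = 138.5 − 1(p + 2) = 136.5 - p.
136.5 - p = -34 + 1.5p gives seller price ps = 68.2; buyers pay pb = 68.2 + 2 = 70.2.
New quantity: q = 138.5 − 1(70.2) = 68.3.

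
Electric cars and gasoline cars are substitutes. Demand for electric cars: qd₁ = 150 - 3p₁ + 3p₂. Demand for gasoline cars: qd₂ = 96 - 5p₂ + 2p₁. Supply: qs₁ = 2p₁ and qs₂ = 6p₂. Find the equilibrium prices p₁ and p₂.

p₁ = 1938/49, p₂ = 780/49

Market 1: 150 - 3p₁ + 3p₂ = 2p₁ → 5p₁ - 3p₂ = 150.
Market 2: 11p₂ - 2p₁ = 96.
Eliminating p₂: 11×(1) + 3×(2) gives 49p₁ = 1938, so p₁ = 1938/49.
Back-substitute into (2): p₂ = (96 + 2×1938/49) / 11 = 780/49.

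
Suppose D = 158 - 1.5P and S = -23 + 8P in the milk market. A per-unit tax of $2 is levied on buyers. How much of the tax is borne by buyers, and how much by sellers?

Pre-tax equilibrium: P* = 362/19, Q* = 2459/19.
Tax on buyers shifts demand to D = 158 − 1.5(P + 2) = 155 - 1.5P.
155 - 1.5P = -23 + 8P gives seller price Ps = 356/19; buyers pay Pb = 356/19 + 2 = 394/19.
New quantity: Q = 158 − 1.5(394/19) = 2411/19.
Buyer burden = 394/19 − 362/19 = 32/19; seller burden = 362/19 − 356/19 = 6/19.

Buyers bear 32/19, sellers bear 6/19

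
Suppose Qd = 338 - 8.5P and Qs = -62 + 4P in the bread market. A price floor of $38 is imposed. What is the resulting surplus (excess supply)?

Surplus = 75

Equilibrium price would be P* = 32, so the floor at 38 binds.
At P = 38: Qd = 15, Qs = 90.
Surplus = 90 − 15 = 75.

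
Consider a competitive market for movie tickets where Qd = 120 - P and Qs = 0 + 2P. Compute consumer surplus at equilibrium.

Equilibrium: 120 - P = 0 + 2P gives P* = 40, Q* = 80.
Demand choke price (Qd = 0): P = 120.
CS = ½(120 − 40)(80) = 3200.

Consumer surplus = 3200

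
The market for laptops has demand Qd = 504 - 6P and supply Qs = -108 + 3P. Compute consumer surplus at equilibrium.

Consumer surplus = 768

Equilibrium: 504 - 6P = -108 + 3P gives P* = 68, Q* = 96.
Demand choke price (Qd = 0): P = 84.
CS = ½(84 − 68)(96) = 768.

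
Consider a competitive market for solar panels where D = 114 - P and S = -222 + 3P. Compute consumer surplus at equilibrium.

Consumer surplus = 450

Equilibrium: 114 - P = -222 + 3P gives P* = 84, Q* = 30.
Demand choke price (D = 0): P = 114.
CS = ½(114 − 84)(30) = 450.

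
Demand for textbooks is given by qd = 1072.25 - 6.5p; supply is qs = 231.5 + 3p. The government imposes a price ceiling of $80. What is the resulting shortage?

Equilibrium price would be p* = 88.5, so the ceiling at 80 binds.
At p = 80: qd = 1072.25 − 6.5(80) = 552.25, qs = 231.5 + 3(80) = 471.5.
Shortage = 552.25 − 471.5 = 80.75.

Shortage = 80.75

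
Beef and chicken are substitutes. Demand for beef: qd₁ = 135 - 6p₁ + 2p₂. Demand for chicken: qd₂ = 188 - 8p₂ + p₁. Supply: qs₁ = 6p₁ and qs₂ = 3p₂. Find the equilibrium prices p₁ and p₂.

Market 1: 135 - 6p₁ + 2p₂ = 6p₁ → 12p₁ - 2p₂ = 135.
Market 2: 11p₂ - p₁ = 188.
Eliminating p₂: 11×(1) + 2×(2) gives 130p₁ = 1861, so p₁ = 1861/130.
Back-substitute into (2): p₂ = (188 + 1×1861/130) / 11 = 2391/130.

p₁ = 1861/130, p₂ = 2391/130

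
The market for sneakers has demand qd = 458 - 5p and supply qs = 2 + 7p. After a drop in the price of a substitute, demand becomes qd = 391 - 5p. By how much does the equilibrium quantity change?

Original equilibrium: p* = 38, q* = 268.
New equilibrium: 391 - 5p = 2 + 7p, so 389 = 12p and p' = 389/12; q' = 391 − 5(389/12) = 2747/12.
Change in quantity: 2747/12 − 268 = -469/12.

Δq = -469/12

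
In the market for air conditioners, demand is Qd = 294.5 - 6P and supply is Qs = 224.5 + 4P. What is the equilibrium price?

Set Qd = Qs: 294.5 - 6P = 224.5 + 4P.
70 = 10P, so P* = 7.
Q* = 294.5 − 6(7) = 252.5.

P* = 7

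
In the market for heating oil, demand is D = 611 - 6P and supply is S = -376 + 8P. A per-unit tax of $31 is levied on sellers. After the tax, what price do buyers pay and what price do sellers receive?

Buyers pay 1235/14, sellers receive 801/14

Pre-tax equilibrium: P* = 70.5, Q* = 188.
Tax on sellers shifts supply to S = -376 + 8(P − 31) = -624 + 8P.
611 - 6P = -624 + 8P gives buyer price Pb = 1235/14; sellers receive Ps = 1235/14 − 31 = 801/14.
New quantity: Q = 611 − 6(1235/14) = 572/7.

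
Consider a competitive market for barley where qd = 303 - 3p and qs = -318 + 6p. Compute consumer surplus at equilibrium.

Consumer surplus = 1536

Equilibrium: 303 - 3p = -318 + 6p gives p* = 69, q* = 96.
Demand choke price (qd = 0): p = 101.
CS = ½(101 − 69)(96) = 1536.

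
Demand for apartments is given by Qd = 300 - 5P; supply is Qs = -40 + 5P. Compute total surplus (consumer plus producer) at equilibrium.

Total surplus = 3380

Equilibrium: 300 - 5P = -40 + 5P gives P* = 34, Q* = 130.
Demand choke price: P = 60; supply starts at P = 8.
CS = ½(60 − 34)(130) = 1690; PS = ½(34 − 8)(130) = 1690.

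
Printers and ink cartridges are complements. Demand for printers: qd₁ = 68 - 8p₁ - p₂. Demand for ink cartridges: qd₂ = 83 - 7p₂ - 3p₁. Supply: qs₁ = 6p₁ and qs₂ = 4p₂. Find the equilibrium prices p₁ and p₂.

Market 1: 68 - 8p₁ - p₂ = 6p₁ → 14p₁ + p₂ = 68.
Market 2: 11p₂ + 3p₁ = 83.
Eliminating p₂: 11×(1) − 1×(2) gives 151p₁ = 665, so p₁ = 665/151.
Back-substitute into (2): p₂ = (83 − 3×665/151) / 11 = 958/151.

p₁ = 665/151, p₂ = 958/151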